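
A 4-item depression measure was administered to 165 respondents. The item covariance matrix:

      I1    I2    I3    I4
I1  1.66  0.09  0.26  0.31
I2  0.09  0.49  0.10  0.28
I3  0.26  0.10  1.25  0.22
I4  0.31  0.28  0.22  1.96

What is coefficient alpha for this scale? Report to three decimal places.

ΣVar(i) = 1.66 + 0.49 + 1.25 + 1.96 = 5.36
Sum of the distinct covariances = 1.26
total variance = 5.36 + 2 × 1.26 = 7.88
α = (k/(k−1))·(1 − ΣVar(i)/total variance) = (4/3)·(1 − 5.36/7.88) = 0.426

α = 0.426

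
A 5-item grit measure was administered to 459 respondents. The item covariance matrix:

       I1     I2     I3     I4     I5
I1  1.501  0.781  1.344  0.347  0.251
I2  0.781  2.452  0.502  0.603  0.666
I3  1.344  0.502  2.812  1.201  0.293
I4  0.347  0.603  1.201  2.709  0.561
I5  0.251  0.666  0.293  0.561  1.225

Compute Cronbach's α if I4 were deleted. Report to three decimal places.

Cronbach's α = 0.653

Remaining items: I1, I2, I3, I5 (k = 4).
Σσ²ᵢ = 1.501 + 2.452 + 2.812 + 1.225 = 7.990
σ²_total = 7.990 + 2 × 3.837 = 15.664
α (item deleted) = (4/3)·(1 − 7.990/15.664) = 0.653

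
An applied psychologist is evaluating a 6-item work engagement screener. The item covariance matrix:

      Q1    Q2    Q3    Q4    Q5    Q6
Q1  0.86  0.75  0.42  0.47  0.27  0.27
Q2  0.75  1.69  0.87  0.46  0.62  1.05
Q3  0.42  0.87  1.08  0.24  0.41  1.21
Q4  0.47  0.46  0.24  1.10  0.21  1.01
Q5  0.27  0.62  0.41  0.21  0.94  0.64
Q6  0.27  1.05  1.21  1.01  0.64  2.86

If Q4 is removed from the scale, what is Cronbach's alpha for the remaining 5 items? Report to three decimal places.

α = 0.796

Remaining items: Q1, Q2, Q3, Q5, Q6 (k = 5).
sum of item variances = 0.86 + 1.69 + 1.08 + 0.94 + 2.86 = 7.43
σ²_T = 7.43 + 2 × 6.51 = 20.45
α (item deleted) = (5/4)·(1 − 7.43/20.45) = 0.796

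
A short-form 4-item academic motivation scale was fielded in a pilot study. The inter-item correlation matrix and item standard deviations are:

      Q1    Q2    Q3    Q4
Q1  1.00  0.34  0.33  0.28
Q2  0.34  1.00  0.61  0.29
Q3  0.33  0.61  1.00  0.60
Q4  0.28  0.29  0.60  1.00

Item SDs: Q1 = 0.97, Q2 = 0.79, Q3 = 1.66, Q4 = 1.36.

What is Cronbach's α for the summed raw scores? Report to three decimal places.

Σσ²ᵢ = 0.97² + 0.79² + 1.66² + 1.36² = 6.1702
Covariances σ_ij = r_ij · s_i · s_j:
  σ(Q1,Q2) = 0.34 × 0.97 × 0.79 = 0.2605
  σ(Q1,Q3) = 0.33 × 0.97 × 1.66 = 0.5314
  σ(Q1,Q4) = 0.28 × 0.97 × 1.36 = 0.3694
  σ(Q2,Q3) = 0.61 × 0.79 × 1.66 = 0.8000
  σ(Q2,Q4) = 0.29 × 0.79 × 1.36 = 0.3116
  σ(Q3,Q4) = 0.60 × 1.66 × 1.36 = 1.3546
σ²_T = Σσ²ᵢ + 2·Σσ_ij = 6.1702 + 2 × 3.6275 = 13.4252
α = (4/3)·(1 − 6.1702/13.4252) = 0.721

Cronbach's α = 0.721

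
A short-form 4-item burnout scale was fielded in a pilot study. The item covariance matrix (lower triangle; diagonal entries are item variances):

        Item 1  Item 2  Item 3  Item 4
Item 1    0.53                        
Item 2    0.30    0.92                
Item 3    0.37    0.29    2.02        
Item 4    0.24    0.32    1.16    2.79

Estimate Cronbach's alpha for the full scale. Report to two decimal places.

Cronbach's alpha = 0.62

Σσ²ᵢ = 0.53 + 0.92 + 2.02 + 2.79 = 6.26
Sum of the distinct covariances = 2.68
σ²_T = 6.26 + 2 × 2.68 = 11.62
α = (k/(k−1))·(1 − Σσ²ᵢ/σ²_T) = (4/3)·(1 − 6.26/11.62) = 0.62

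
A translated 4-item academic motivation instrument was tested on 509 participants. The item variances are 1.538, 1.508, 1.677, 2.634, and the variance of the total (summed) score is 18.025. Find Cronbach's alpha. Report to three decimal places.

ΣVar(i) = 1.538 + 1.508 + 1.677 + 2.634 = 7.357
α = (k/(k−1))·(1 − ΣVar(i)/σ²_total) = (4/3)·(1 − 7.357/18.025) = 0.789

Cronbach's alpha = 0.789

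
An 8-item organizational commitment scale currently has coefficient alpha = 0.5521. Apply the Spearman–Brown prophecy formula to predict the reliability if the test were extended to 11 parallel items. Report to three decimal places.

predicted reliability = 0.629

Length factor m = 11/8 = 1.3750
α' = m·α / (1 + (m−1)·α)
   = 11/8 × 0.5521 / (1 + (11/8 − 1) × 0.5521)
   = 0.7591 / 1.2070 = 0.629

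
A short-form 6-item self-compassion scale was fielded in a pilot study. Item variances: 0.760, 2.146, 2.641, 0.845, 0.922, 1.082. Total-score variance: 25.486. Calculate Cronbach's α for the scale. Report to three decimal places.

Σσᵢ² = 0.760 + 2.146 + 2.641 + 0.845 + 0.922 + 1.082 = 8.396
α = (k/(k−1))·(1 − Σσᵢ²/Var(T)) = (6/5)·(1 − 8.396/25.486) = 0.805

Cronbach's α = 0.805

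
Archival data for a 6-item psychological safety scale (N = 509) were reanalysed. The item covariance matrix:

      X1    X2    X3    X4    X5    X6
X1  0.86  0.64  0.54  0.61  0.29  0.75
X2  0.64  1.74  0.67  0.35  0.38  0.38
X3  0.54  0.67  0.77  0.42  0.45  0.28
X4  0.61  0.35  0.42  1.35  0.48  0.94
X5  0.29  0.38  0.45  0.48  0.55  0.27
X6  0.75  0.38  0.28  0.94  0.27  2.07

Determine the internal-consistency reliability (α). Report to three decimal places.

ΣVar(i) = 0.86 + 1.74 + 0.77 + 1.35 + 0.55 + 2.07 = 7.34
Σ_{i<j} σ_ij = 7.45
σ²_total = 7.34 + 2 × 7.45 = 22.24
α = (k/(k−1))·(1 − ΣVar(i)/σ²_total) = (6/5)·(1 − 7.34/22.24) = 0.804

α = 0.804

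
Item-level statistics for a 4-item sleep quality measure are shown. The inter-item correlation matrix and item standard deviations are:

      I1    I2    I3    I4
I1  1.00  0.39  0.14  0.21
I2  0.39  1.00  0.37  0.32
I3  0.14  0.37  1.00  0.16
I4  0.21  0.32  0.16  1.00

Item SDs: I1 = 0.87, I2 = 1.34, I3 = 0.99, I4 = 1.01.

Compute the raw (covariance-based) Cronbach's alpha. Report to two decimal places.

Σσ²ᵢ = 0.87² + 1.34² + 0.99² + 1.01² = 4.5527
Covariances σ_ij = r_ij · s_i · s_j:
  σ(I1,I2) = 0.39 × 0.87 × 1.34 = 0.4547
  σ(I1,I3) = 0.14 × 0.87 × 0.99 = 0.1206
  σ(I1,I4) = 0.21 × 0.87 × 1.01 = 0.1845
  σ(I2,I3) = 0.37 × 1.34 × 0.99 = 0.4908
  σ(I2,I4) = 0.32 × 1.34 × 1.01 = 0.4331
  σ(I3,I4) = 0.16 × 0.99 × 1.01 = 0.1600
σ²_T = Σσ²ᵢ + 2·Σσ_ij = 4.5527 + 2 × 1.8437 = 8.2401
α = (4/3)·(1 − 4.5527/8.2401) = 0.60

α = 0.60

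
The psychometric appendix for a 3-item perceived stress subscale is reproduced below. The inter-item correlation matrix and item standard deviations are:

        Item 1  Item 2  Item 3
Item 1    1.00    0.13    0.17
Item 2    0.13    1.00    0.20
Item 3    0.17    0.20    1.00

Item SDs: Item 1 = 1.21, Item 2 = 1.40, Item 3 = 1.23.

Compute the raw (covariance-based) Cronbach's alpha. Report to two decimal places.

α = 0.37

Σσ²ᵢ = 1.21² + 1.40² + 1.23² = 4.9370
Covariances σ_ij = r_ij · s_i · s_j:
  σ(Item 1,Item 2) = 0.13 × 1.21 × 1.40 = 0.2202
  σ(Item 1,Item 3) = 0.17 × 1.21 × 1.23 = 0.2530
  σ(Item 2,Item 3) = 0.20 × 1.40 × 1.23 = 0.3444
σ²_T = Σσ²ᵢ + 2·Σσ_ij = 4.9370 + 2 × 0.8176 = 6.5722
α = (3/2)·(1 − 4.9370/6.5722) = 0.37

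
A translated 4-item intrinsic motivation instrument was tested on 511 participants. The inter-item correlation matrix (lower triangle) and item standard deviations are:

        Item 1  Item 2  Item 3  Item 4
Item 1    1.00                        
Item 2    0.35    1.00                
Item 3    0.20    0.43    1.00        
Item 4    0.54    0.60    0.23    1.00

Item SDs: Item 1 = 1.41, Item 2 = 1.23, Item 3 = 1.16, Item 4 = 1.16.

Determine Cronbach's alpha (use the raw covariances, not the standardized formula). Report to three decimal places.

Σσ²ᵢ = 1.41² + 1.23² + 1.16² + 1.16² = 6.1922
Covariances σ_ij = r_ij · s_i · s_j:
  σ(Item 1,Item 2) = 0.35 × 1.41 × 1.23 = 0.6070
  σ(Item 1,Item 3) = 0.20 × 1.41 × 1.16 = 0.3271
  σ(Item 1,Item 4) = 0.54 × 1.41 × 1.16 = 0.8832
  σ(Item 2,Item 3) = 0.43 × 1.23 × 1.16 = 0.6135
  σ(Item 2,Item 4) = 0.60 × 1.23 × 1.16 = 0.8561
  σ(Item 3,Item 4) = 0.23 × 1.16 × 1.16 = 0.3095
σ²_T = Σσ²ᵢ + 2·Σσ_ij = 6.1922 + 2 × 3.5964 = 13.3850
α = (4/3)·(1 − 6.1922/13.3850) = 0.717

Cronbach's alpha = 0.717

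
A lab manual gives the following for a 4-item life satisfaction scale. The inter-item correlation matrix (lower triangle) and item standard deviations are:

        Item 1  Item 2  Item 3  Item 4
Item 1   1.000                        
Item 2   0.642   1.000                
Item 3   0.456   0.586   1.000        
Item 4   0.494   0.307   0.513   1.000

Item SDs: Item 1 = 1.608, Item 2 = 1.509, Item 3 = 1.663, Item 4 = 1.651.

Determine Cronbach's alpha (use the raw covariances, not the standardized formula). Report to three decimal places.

α = 0.799

Σσ²ᵢ = 1.608² + 1.509² + 1.663² + 1.651² = 10.3541
Covariances σ_ij = r_ij · s_i · s_j:
  σ(Item 1,Item 2) = 0.642 × 1.608 × 1.509 = 1.5578
  σ(Item 1,Item 3) = 0.456 × 1.608 × 1.663 = 1.2194
  σ(Item 1,Item 4) = 0.494 × 1.608 × 1.651 = 1.3115
  σ(Item 2,Item 3) = 0.586 × 1.509 × 1.663 = 1.4705
  σ(Item 2,Item 4) = 0.307 × 1.509 × 1.651 = 0.7648
  σ(Item 3,Item 4) = 0.513 × 1.663 × 1.651 = 1.4085
σ²_T = Σσ²ᵢ + 2·Σσ_ij = 10.3541 + 2 × 7.7325 = 25.8191
α = (4/3)·(1 − 10.3541/25.8191) = 0.799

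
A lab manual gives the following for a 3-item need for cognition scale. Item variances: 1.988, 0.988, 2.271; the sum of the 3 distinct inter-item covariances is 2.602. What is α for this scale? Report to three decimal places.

α = 0.747

Σσ²ᵢ = 1.988 + 0.988 + 2.271 = 5.247
Sum of distinct covariances = 2.602
total variance = Σσ²ᵢ + 2·Σcov = 5.247 + 2 × 2.602 = 10.451
α = (3/2)·(1 − 5.247/10.451) = 0.747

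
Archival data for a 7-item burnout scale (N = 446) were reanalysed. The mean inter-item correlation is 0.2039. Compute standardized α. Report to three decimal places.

Standardized α = k·r̄ / (1 + (k−1)·r̄) = 7 × 0.2039 / (1 + 6 × 0.2039)
  = 1.4273 / 2.2234 = 0.642

α = 0.642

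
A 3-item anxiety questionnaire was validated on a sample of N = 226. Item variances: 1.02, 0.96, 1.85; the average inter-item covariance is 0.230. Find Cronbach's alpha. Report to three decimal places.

sum of item variances = 1.02 + 0.96 + 1.85 = 3.83
Sum of the 3 distinct covariances = 3 × 0.230 = 0.690
σ²_total = sum of item variances + 2·Σcov = 3.83 + 2 × 0.690 = 5.210
α = (3/2)·(1 − 3.83/5.210) = 0.397

Cronbach's alpha = 0.397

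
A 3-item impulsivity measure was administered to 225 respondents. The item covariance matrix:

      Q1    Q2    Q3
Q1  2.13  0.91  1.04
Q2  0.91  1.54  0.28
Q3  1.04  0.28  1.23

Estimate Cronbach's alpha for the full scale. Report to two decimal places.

Σσᵢ² = 2.13 + 1.54 + 1.23 = 4.90
Sum of off-diagonal covariances = 2.23
Var(T) = 4.90 + 2 × 2.23 = 9.36
α = (k/(k−1))·(1 − Σσᵢ²/Var(T)) = (3/2)·(1 − 4.90/9.36) = 0.71

α = 0.71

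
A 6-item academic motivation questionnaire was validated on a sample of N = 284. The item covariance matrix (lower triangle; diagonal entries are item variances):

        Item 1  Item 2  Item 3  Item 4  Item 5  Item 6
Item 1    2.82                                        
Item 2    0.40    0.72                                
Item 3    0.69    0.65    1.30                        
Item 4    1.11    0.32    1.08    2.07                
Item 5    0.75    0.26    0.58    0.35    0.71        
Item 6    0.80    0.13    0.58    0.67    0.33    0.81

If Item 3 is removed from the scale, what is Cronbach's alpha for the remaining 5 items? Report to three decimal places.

Remaining items: Item 1, Item 2, Item 4, Item 5, Item 6 (k = 5).
ΣVar(i) = 2.82 + 0.72 + 2.07 + 0.71 + 0.81 = 7.13
Var(T) = 7.13 + 2 × 5.12 = 17.37
α (item deleted) = (5/4)·(1 − 7.13/17.37) = 0.737

Cronbach's alpha = 0.737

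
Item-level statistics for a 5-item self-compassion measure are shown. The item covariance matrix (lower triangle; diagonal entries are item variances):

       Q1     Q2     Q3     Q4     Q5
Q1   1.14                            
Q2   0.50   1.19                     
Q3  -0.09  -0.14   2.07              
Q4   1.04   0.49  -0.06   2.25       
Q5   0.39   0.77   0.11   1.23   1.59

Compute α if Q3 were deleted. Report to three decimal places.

α = 0.785

Remaining items: Q1, Q2, Q4, Q5 (k = 4).
ΣVar(i) = 1.14 + 1.19 + 2.25 + 1.59 = 6.17
σ²_total = 6.17 + 2 × 4.42 = 15.01
α (item deleted) = (4/3)·(1 − 6.17/15.01) = 0.785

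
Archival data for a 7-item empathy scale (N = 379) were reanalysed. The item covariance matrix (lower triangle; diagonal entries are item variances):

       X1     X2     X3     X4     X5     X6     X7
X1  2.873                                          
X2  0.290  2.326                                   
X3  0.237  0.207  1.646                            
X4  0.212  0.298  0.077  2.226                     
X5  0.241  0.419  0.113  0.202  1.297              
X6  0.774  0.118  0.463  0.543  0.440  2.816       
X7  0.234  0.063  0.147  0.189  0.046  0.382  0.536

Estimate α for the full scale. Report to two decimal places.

ΣVar(i) = 2.873 + 2.326 + 1.646 + 2.226 + 1.297 + 2.816 + 0.536 = 13.720
Sum of off-diagonal covariances = 5.695
σ²_total = 13.720 + 2 × 5.695 = 25.110
α = (k/(k−1))·(1 − ΣVar(i)/σ²_total) = (7/6)·(1 − 13.720/25.110) = 0.53

α = 0.53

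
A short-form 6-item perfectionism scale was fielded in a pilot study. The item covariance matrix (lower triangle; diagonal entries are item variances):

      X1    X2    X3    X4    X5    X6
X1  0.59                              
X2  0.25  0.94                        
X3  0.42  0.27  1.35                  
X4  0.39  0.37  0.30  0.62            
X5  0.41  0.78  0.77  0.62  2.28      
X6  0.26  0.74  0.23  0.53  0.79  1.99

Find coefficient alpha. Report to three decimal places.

ΣVar(i) = 0.59 + 0.94 + 1.35 + 0.62 + 2.28 + 1.99 = 7.77
Sum of off-diagonal covariances = 7.13
Var(T) = 7.77 + 2 × 7.13 = 22.03
α = (k/(k−1))·(1 − ΣVar(i)/Var(T)) = (6/5)·(1 − 7.77/22.03) = 0.777

α = 0.777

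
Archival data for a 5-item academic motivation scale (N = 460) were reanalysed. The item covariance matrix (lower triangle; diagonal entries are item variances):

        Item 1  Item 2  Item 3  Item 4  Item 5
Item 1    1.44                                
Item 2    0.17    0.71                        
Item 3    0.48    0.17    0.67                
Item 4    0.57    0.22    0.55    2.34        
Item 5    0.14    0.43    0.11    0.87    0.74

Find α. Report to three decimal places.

α = 0.696

Σσ²ᵢ = 1.44 + 0.71 + 0.67 + 2.34 + 0.74 = 5.90
Sum of off-diagonal covariances = 3.71
σ²_total = 5.90 + 2 × 3.71 = 13.32
α = (k/(k−1))·(1 − Σσ²ᵢ/σ²_total) = (5/4)·(1 − 5.90/13.32) = 0.696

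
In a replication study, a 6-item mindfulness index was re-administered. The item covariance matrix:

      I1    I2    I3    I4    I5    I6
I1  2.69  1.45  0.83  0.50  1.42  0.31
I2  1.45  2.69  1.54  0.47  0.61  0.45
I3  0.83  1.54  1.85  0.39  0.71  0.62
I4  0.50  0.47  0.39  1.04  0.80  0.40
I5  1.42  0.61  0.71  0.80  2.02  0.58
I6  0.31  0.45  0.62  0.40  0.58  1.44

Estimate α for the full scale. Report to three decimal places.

sum of item variances = 2.69 + 2.69 + 1.85 + 1.04 + 2.02 + 1.44 = 11.73
Sum of the distinct covariances = 11.08
σ²_total = 11.73 + 2 × 11.08 = 33.89
α = (k/(k−1))·(1 − sum of item variances/σ²_total) = (6/5)·(1 − 11.73/33.89) = 0.785

α = 0.785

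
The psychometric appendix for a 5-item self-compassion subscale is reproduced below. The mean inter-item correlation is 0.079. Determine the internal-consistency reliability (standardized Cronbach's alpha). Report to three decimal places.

Standardized α = k·r̄ / (1 + (k−1)·r̄) = 5 × 0.079 / (1 + 4 × 0.079)
  = 0.3950 / 1.3160 = 0.300

standardized Cronbach's alpha = 0.300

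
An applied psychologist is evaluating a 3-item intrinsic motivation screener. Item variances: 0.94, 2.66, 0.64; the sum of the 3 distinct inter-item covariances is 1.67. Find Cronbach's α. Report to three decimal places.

α = 0.661

Σσ²ᵢ = 0.94 + 2.66 + 0.64 = 4.24
Sum of distinct covariances = 1.67
Var(T) = Σσ²ᵢ + 2·Σcov = 4.24 + 2 × 1.67 = 7.58
α = (3/2)·(1 − 4.24/7.58) = 0.661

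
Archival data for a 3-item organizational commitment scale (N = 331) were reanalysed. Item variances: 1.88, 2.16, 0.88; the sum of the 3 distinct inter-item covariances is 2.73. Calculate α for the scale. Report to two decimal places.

Σσᵢ² = 1.88 + 2.16 + 0.88 = 4.92
Sum of distinct covariances = 2.73
total variance = Σσᵢ² + 2·Σcov = 4.92 + 2 × 2.73 = 10.38
α = (3/2)·(1 − 4.92/10.38) = 0.79

α = 0.79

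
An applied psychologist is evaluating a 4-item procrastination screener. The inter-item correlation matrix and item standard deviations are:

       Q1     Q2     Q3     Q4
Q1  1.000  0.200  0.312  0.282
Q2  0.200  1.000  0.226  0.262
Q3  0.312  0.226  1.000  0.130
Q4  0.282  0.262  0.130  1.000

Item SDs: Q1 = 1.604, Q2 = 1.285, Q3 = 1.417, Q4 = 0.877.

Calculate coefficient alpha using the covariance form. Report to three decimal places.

Σσ²ᵢ = 1.604² + 1.285² + 1.417² + 0.877² = 7.0011
Covariances σ_ij = r_ij · s_i · s_j:
  σ(Q1,Q2) = 0.200 × 1.604 × 1.285 = 0.4122
  σ(Q1,Q3) = 0.312 × 1.604 × 1.417 = 0.7091
  σ(Q1,Q4) = 0.282 × 1.604 × 0.877 = 0.3967
  σ(Q2,Q3) = 0.226 × 1.285 × 1.417 = 0.4115
  σ(Q2,Q4) = 0.262 × 1.285 × 0.877 = 0.2953
  σ(Q3,Q4) = 0.130 × 1.417 × 0.877 = 0.1616
σ²_T = Σσ²ᵢ + 2·Σσ_ij = 7.0011 + 2 × 2.3864 = 11.7739
α = (4/3)·(1 − 7.0011/11.7739) = 0.540

coefficient alpha = 0.540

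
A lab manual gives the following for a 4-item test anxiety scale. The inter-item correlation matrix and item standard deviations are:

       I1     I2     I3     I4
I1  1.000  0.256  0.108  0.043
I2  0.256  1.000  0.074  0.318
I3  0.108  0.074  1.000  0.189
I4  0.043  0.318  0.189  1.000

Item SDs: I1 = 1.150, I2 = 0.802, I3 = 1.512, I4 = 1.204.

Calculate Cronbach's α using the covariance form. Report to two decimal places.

α = 0.40

Σσ²ᵢ = 1.150² + 0.802² + 1.512² + 1.204² = 5.7015
Covariances σ_ij = r_ij · s_i · s_j:
  σ(I1,I2) = 0.256 × 1.150 × 0.802 = 0.2361
  σ(I1,I3) = 0.108 × 1.150 × 1.512 = 0.1878
  σ(I1,I4) = 0.043 × 1.150 × 1.204 = 0.0595
  σ(I2,I3) = 0.074 × 0.802 × 1.512 = 0.0897
  σ(I2,I4) = 0.318 × 0.802 × 1.204 = 0.3071
  σ(I3,I4) = 0.189 × 1.512 × 1.204 = 0.3441
σ²_T = Σσ²ᵢ + 2·Σσ_ij = 5.7015 + 2 × 1.2243 = 8.1501
α = (4/3)·(1 − 5.7015/8.1501) = 0.40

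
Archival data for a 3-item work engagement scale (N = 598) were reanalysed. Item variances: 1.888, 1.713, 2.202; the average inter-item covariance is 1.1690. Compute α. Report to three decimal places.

sum of item variances = 1.888 + 1.713 + 2.202 = 5.803
Sum of the 3 distinct covariances = 3 × 1.1690 = 3.5070
total variance = sum of item variances + 2·Σcov = 5.803 + 2 × 3.5070 = 12.8170
α = (3/2)·(1 − 5.803/12.8170) = 0.821

α = 0.821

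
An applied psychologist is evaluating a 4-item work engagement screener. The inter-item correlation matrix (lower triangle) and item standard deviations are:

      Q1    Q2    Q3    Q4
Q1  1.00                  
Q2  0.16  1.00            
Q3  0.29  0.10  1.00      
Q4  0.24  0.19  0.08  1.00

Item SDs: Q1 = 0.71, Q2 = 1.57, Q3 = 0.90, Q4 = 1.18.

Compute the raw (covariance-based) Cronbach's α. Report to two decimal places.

α = 0.41

Σσ²ᵢ = 0.71² + 1.57² + 0.90² + 1.18² = 5.1714
Covariances σ_ij = r_ij · s_i · s_j:
  σ(Q1,Q2) = 0.16 × 0.71 × 1.57 = 0.1784
  σ(Q1,Q3) = 0.29 × 0.71 × 0.90 = 0.1853
  σ(Q1,Q4) = 0.24 × 0.71 × 1.18 = 0.2011
  σ(Q2,Q3) = 0.10 × 1.57 × 0.90 = 0.1413
  σ(Q2,Q4) = 0.19 × 1.57 × 1.18 = 0.3520
  σ(Q3,Q4) = 0.08 × 0.90 × 1.18 = 0.0850
σ²_T = Σσ²ᵢ + 2·Σσ_ij = 5.1714 + 2 × 1.1431 = 7.4576
α = (4/3)·(1 − 5.1714/7.4576) = 0.41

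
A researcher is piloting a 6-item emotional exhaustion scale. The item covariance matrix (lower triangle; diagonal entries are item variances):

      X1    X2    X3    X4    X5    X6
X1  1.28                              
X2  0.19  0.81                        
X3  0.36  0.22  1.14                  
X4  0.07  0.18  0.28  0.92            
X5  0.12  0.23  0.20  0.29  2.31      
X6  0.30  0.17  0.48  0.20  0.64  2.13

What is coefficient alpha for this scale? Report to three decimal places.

Σσ²ᵢ = 1.28 + 0.81 + 1.14 + 0.92 + 2.31 + 2.13 = 8.59
Σ_{i<j} σ_ij = 3.93
Var(T) = 8.59 + 2 × 3.93 = 16.45
α = (k/(k−1))·(1 − Σσ²ᵢ/Var(T)) = (6/5)·(1 − 8.59/16.45) = 0.573

coefficient alpha = 0.573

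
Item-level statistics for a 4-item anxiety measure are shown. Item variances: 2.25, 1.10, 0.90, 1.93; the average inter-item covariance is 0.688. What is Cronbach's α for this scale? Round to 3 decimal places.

Σσ²ᵢ = 2.25 + 1.10 + 0.90 + 1.93 = 6.18
Sum of the 6 distinct covariances = 6 × 0.688 = 4.128
σ²_total = Σσ²ᵢ + 2·Σcov = 6.18 + 2 × 4.128 = 14.436
α = (4/3)·(1 − 6.18/14.436) = 0.763

Cronbach's α = 0.763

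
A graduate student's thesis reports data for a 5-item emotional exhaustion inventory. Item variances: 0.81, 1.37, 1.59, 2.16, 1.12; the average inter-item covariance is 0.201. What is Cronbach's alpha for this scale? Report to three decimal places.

Σσᵢ² = 0.81 + 1.37 + 1.59 + 2.16 + 1.12 = 7.05
Sum of the 10 distinct covariances = 10 × 0.201 = 2.010
total variance = Σσᵢ² + 2·Σcov = 7.05 + 2 × 2.010 = 11.070
α = (5/4)·(1 − 7.05/11.070) = 0.454

Cronbach's alpha = 0.454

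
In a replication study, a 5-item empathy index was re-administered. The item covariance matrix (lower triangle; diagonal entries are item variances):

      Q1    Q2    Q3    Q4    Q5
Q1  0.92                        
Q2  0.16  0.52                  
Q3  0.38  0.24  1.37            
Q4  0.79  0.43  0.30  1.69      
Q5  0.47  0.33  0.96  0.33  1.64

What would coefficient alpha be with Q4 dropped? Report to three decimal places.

Remaining items: Q1, Q2, Q3, Q5 (k = 4).
Σσ²ᵢ = 0.92 + 0.52 + 1.37 + 1.64 = 4.45
σ²_T = 4.45 + 2 × 2.54 = 9.53
α (item deleted) = (4/3)·(1 − 4.45/9.53) = 0.711

coefficient alpha = 0.711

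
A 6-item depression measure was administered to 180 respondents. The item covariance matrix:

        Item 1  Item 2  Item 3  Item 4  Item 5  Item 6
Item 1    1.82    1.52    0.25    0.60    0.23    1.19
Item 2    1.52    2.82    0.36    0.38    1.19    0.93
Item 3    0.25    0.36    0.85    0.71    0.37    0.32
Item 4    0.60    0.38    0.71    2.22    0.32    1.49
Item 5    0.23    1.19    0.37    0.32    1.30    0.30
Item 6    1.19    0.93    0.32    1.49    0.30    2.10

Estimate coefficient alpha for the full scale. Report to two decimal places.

sum of item variances = 1.82 + 2.82 + 0.85 + 2.22 + 1.30 + 2.10 = 11.11
Sum of off-diagonal covariances = 10.16
σ²_T = 11.11 + 2 × 10.16 = 31.43
α = (k/(k−1))·(1 − sum of item variances/σ²_T) = (6/5)·(1 − 11.11/31.43) = 0.78

coefficient alpha = 0.78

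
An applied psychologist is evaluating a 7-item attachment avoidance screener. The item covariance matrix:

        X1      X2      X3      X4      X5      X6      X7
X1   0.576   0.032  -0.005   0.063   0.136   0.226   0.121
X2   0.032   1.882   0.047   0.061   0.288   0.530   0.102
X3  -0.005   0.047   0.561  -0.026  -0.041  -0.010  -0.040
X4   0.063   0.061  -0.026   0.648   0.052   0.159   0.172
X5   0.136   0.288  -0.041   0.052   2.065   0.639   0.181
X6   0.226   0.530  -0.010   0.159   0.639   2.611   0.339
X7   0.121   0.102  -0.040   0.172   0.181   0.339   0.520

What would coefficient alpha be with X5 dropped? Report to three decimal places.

α = 0.411

Remaining items: X1, X2, X3, X4, X6, X7 (k = 6).
Σσᵢ² = 0.576 + 1.882 + 0.561 + 0.648 + 2.611 + 0.520 = 6.798
Var(T) = 6.798 + 2 × 1.771 = 10.340
α (item deleted) = (6/5)·(1 − 6.798/10.340) = 0.411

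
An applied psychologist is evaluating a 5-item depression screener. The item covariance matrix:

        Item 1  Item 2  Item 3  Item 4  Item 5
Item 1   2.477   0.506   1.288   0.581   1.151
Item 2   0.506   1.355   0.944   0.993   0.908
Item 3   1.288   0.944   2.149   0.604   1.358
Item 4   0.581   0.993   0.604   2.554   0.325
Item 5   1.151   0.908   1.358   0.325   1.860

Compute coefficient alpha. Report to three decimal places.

Σσ²ᵢ = 2.477 + 1.355 + 2.149 + 2.554 + 1.860 = 10.395
Sum of off-diagonal covariances = 8.658
σ²_T = 10.395 + 2 × 8.658 = 27.711
α = (k/(k−1))·(1 − Σσ²ᵢ/σ²_T) = (5/4)·(1 − 10.395/27.711) = 0.781

coefficient alpha = 0.781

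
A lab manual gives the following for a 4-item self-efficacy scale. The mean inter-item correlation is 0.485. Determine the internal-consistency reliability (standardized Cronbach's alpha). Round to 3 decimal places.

α = 0.790

Standardized α = k·r̄ / (1 + (k−1)·r̄) = 4 × 0.485 / (1 + 3 × 0.485)
  = 1.9400 / 2.4550 = 0.790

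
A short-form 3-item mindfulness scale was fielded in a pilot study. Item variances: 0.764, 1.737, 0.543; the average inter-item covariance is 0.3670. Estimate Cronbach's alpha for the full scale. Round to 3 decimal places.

α = 0.630

sum of item variances = 0.764 + 1.737 + 0.543 = 3.044
Sum of the 3 distinct covariances = 3 × 0.3670 = 1.1010
Var(T) = sum of item variances + 2·Σcov = 3.044 + 2 × 1.1010 = 5.2460
α = (3/2)·(1 − 3.044/5.2460) = 0.630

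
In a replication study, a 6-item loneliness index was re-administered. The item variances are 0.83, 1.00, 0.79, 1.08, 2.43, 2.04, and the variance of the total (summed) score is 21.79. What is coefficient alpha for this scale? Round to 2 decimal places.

α = 0.75

Σσᵢ² = 0.83 + 1.00 + 0.79 + 1.08 + 2.43 + 2.04 = 8.17
α = (k/(k−1))·(1 − Σσᵢ²/σ²_total) = (6/5)·(1 − 8.17/21.79) = 0.75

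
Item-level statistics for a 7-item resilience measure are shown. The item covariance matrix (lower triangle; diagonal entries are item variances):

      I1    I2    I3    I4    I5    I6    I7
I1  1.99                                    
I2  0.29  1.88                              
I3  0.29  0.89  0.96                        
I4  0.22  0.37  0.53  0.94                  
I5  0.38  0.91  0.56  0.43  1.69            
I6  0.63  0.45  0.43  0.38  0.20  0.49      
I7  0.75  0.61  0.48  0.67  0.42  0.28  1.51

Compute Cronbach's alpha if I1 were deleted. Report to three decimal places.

Remaining items: I2, I3, I4, I5, I6, I7 (k = 6).
Σσ²ᵢ = 1.88 + 0.96 + 0.94 + 1.69 + 0.49 + 1.51 = 7.47
σ²_T = 7.47 + 2 × 7.61 = 22.69
α (item deleted) = (6/5)·(1 − 7.47/22.69) = 0.805

Cronbach's alpha = 0.805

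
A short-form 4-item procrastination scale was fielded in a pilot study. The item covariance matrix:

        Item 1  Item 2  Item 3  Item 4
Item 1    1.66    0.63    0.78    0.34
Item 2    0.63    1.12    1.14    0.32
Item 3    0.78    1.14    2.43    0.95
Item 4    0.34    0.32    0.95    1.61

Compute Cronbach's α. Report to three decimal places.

Σσᵢ² = 1.66 + 1.12 + 2.43 + 1.61 = 6.82
Σ_{i<j} σ_ij = 4.16
σ²_total = 6.82 + 2 × 4.16 = 15.14
α = (k/(k−1))·(1 − Σσᵢ²/σ²_total) = (4/3)·(1 − 6.82/15.14) = 0.733

α = 0.733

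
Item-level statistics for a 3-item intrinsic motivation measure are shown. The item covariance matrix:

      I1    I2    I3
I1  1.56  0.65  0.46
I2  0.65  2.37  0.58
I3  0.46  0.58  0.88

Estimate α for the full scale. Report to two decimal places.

α = 0.62

Σσ²ᵢ = 1.56 + 2.37 + 0.88 = 4.81
Sum of off-diagonal covariances = 1.69
σ²_total = 4.81 + 2 × 1.69 = 8.19
α = (k/(k−1))·(1 − Σσ²ᵢ/σ²_total) = (3/2)·(1 − 4.81/8.19) = 0.62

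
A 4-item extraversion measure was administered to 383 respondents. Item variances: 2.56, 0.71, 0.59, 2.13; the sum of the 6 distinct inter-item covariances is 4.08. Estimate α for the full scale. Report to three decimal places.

Σσᵢ² = 2.56 + 0.71 + 0.59 + 2.13 = 5.99
Sum of distinct covariances = 4.08
σ²_total = Σσᵢ² + 2·Σcov = 5.99 + 2 × 4.08 = 14.15
α = (4/3)·(1 − 5.99/14.15) = 0.769

α = 0.769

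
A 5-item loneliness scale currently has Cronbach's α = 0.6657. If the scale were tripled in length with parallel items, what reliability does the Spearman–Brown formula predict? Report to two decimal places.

predicted reliability = 0.86

Length factor m = 3
α' = m·α / (1 + (m−1)·α)
   = 3 × 0.6657 / (1 + (3 − 1) × 0.6657)
   = 1.9971 / 2.3314 = 0.86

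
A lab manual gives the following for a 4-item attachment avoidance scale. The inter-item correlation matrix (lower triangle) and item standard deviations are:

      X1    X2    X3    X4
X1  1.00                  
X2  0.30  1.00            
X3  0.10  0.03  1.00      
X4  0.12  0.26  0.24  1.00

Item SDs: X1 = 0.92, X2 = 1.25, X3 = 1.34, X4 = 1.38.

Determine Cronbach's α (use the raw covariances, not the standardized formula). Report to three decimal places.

Σσ²ᵢ = 0.92² + 1.25² + 1.34² + 1.38² = 6.1089
Covariances σ_ij = r_ij · s_i · s_j:
  σ(X1,X2) = 0.30 × 0.92 × 1.25 = 0.3450
  σ(X1,X3) = 0.10 × 0.92 × 1.34 = 0.1233
  σ(X1,X4) = 0.12 × 0.92 × 1.38 = 0.1524
  σ(X2,X3) = 0.03 × 1.25 × 1.34 = 0.0503
  σ(X2,X4) = 0.26 × 1.25 × 1.38 = 0.4485
  σ(X3,X4) = 0.24 × 1.34 × 1.38 = 0.4438
σ²_T = Σσ²ᵢ + 2·Σσ_ij = 6.1089 + 2 × 1.5633 = 9.2355
α = (4/3)·(1 − 6.1089/9.2355) = 0.451

Cronbach's α = 0.451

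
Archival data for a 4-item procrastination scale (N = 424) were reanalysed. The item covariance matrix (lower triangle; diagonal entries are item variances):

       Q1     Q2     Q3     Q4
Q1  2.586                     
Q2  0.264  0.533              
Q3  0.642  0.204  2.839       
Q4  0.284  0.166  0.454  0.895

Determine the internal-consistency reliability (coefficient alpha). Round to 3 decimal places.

coefficient alpha = 0.494

ΣVar(i) = 2.586 + 0.533 + 2.839 + 0.895 = 6.853
Sum of the distinct covariances = 2.014
total variance = 6.853 + 2 × 2.014 = 10.881
α = (k/(k−1))·(1 − ΣVar(i)/total variance) = (4/3)·(1 − 6.853/10.881) = 0.494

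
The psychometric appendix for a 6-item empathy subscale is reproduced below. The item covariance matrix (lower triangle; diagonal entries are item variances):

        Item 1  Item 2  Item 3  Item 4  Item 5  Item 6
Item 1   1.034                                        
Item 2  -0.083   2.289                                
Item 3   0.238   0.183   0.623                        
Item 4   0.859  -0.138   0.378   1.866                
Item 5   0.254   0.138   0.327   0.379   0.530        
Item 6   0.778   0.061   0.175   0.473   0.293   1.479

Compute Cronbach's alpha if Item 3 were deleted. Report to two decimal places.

Remaining items: Item 1, Item 2, Item 4, Item 5, Item 6 (k = 5).
Σσᵢ² = 1.034 + 2.289 + 1.866 + 0.530 + 1.479 = 7.198
Var(T) = 7.198 + 2 × 3.014 = 13.226
α (item deleted) = (5/4)·(1 − 7.198/13.226) = 0.57

Cronbach's alpha = 0.57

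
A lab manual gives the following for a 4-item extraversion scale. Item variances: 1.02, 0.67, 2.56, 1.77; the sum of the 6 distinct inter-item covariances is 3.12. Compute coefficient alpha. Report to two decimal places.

coefficient alpha = 0.68

ΣVar(i) = 1.02 + 0.67 + 2.56 + 1.77 = 6.02
Sum of distinct covariances = 3.12
σ²_T = ΣVar(i) + 2·Σcov = 6.02 + 2 × 3.12 = 12.26
α = (4/3)·(1 − 6.02/12.26) = 0.68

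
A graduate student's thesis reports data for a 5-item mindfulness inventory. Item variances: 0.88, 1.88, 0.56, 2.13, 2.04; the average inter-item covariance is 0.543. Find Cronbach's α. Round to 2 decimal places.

sum of item variances = 0.88 + 1.88 + 0.56 + 2.13 + 2.04 = 7.49
Sum of the 10 distinct covariances = 10 × 0.543 = 5.430
Var(T) = sum of item variances + 2·Σcov = 7.49 + 2 × 5.430 = 18.350
α = (5/4)·(1 − 7.49/18.350) = 0.74

α = 0.74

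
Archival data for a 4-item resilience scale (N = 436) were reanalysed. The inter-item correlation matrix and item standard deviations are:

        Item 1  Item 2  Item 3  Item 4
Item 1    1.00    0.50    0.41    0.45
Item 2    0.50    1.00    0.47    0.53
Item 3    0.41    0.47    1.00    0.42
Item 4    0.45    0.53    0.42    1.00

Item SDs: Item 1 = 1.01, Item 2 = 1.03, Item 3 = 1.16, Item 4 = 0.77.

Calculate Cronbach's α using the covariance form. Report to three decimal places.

Cronbach's α = 0.765

Σσ²ᵢ = 1.01² + 1.03² + 1.16² + 0.77² = 4.0195
Covariances σ_ij = r_ij · s_i · s_j:
  σ(Item 1,Item 2) = 0.50 × 1.01 × 1.03 = 0.5202
  σ(Item 1,Item 3) = 0.41 × 1.01 × 1.16 = 0.4804
  σ(Item 1,Item 4) = 0.45 × 1.01 × 0.77 = 0.3500
  σ(Item 2,Item 3) = 0.47 × 1.03 × 1.16 = 0.5616
  σ(Item 2,Item 4) = 0.53 × 1.03 × 0.77 = 0.4203
  σ(Item 3,Item 4) = 0.42 × 1.16 × 0.77 = 0.3751
σ²_T = Σσ²ᵢ + 2·Σσ_ij = 4.0195 + 2 × 2.7076 = 9.4347
α = (4/3)·(1 − 4.0195/9.4347) = 0.765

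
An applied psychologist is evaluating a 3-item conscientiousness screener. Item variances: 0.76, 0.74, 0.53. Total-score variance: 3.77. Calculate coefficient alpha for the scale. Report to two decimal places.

α = 0.69

ΣVar(i) = 0.76 + 0.74 + 0.53 = 2.03
α = (k/(k−1))·(1 − ΣVar(i)/total variance) = (3/2)·(1 − 2.03/3.77) = 0.69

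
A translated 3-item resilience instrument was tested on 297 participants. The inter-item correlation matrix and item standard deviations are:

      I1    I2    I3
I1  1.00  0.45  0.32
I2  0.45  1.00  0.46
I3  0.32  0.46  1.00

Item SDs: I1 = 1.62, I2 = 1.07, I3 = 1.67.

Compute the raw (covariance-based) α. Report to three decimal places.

α = 0.644

Σσ²ᵢ = 1.62² + 1.07² + 1.67² = 6.5582
Covariances σ_ij = r_ij · s_i · s_j:
  σ(I1,I2) = 0.45 × 1.62 × 1.07 = 0.7800
  σ(I1,I3) = 0.32 × 1.62 × 1.67 = 0.8657
  σ(I2,I3) = 0.46 × 1.07 × 1.67 = 0.8220
σ²_T = Σσ²ᵢ + 2·Σσ_ij = 6.5582 + 2 × 2.4677 = 11.4936
α = (3/2)·(1 − 6.5582/11.4936) = 0.644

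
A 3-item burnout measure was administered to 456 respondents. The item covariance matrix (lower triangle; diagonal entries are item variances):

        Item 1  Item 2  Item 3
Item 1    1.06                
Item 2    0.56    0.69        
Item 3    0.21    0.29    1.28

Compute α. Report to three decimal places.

Σσᵢ² = 1.06 + 0.69 + 1.28 = 3.03
Sum of off-diagonal covariances = 1.06
Var(T) = 3.03 + 2 × 1.06 = 5.15
α = (k/(k−1))·(1 − Σσᵢ²/Var(T)) = (3/2)·(1 − 3.03/5.15) = 0.617

α = 0.617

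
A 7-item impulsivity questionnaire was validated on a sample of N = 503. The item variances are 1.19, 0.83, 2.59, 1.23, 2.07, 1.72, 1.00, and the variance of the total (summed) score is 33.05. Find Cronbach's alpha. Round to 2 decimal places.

Σσ²ᵢ = 1.19 + 0.83 + 2.59 + 1.23 + 2.07 + 1.72 + 1.00 = 10.63
α = (k/(k−1))·(1 − Σσ²ᵢ/σ²_T) = (7/6)·(1 − 10.63/33.05) = 0.79

Cronbach's alpha = 0.79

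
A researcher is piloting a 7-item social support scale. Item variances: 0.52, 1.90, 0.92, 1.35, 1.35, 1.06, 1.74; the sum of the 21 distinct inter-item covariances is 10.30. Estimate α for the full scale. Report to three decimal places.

α = 0.816

sum of item variances = 0.52 + 1.90 + 0.92 + 1.35 + 1.35 + 1.06 + 1.74 = 8.84
Sum of distinct covariances = 10.30
Var(T) = sum of item variances + 2·Σcov = 8.84 + 2 × 10.30 = 29.44
α = (7/6)·(1 − 8.84/29.44) = 0.816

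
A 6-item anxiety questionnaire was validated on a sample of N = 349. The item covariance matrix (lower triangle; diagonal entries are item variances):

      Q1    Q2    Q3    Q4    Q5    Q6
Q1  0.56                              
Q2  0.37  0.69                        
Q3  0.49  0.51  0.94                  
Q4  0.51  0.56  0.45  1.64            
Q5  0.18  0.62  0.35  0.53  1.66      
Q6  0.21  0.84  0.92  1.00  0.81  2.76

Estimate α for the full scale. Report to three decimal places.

α = 0.803

sum of item variances = 0.56 + 0.69 + 0.94 + 1.64 + 1.66 + 2.76 = 8.25
Σ_{i<j} σ_ij = 8.35
total variance = 8.25 + 2 × 8.35 = 24.95
α = (k/(k−1))·(1 − sum of item variances/total variance) = (6/5)·(1 − 8.25/24.95) = 0.803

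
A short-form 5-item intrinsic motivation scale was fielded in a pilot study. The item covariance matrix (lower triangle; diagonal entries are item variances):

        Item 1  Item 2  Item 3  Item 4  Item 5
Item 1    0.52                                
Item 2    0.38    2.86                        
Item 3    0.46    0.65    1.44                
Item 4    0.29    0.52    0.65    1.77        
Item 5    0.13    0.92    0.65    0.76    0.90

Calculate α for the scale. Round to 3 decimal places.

α = 0.739

Σσ²ᵢ = 0.52 + 2.86 + 1.44 + 1.77 + 0.90 = 7.49
Σ_{i<j} σ_ij = 5.41
σ²_T = 7.49 + 2 × 5.41 = 18.31
α = (k/(k−1))·(1 − Σσ²ᵢ/σ²_T) = (5/4)·(1 − 7.49/18.31) = 0.739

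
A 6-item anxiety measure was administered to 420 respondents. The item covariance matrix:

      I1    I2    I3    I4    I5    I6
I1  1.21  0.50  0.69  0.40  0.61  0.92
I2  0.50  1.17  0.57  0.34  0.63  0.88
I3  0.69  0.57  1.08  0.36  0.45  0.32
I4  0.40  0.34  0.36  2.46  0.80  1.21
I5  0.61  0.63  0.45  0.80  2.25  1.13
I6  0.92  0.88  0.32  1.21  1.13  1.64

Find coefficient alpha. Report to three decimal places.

Σσᵢ² = 1.21 + 1.17 + 1.08 + 2.46 + 2.25 + 1.64 = 9.81
Sum of the distinct covariances = 9.81
Var(T) = 9.81 + 2 × 9.81 = 29.43
α = (k/(k−1))·(1 − Σσᵢ²/Var(T)) = (6/5)·(1 − 9.81/29.43) = 0.800

coefficient alpha = 0.800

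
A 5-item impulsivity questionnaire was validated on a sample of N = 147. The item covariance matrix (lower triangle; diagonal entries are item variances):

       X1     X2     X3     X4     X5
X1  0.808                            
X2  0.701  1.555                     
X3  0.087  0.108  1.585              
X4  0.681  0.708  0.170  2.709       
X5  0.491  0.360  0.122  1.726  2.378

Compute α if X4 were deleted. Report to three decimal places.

α = 0.495

Remaining items: X1, X2, X3, X5 (k = 4).
ΣVar(i) = 0.808 + 1.555 + 1.585 + 2.378 = 6.326
σ²_T = 6.326 + 2 × 1.869 = 10.064
α (item deleted) = (4/3)·(1 − 6.326/10.064) = 0.495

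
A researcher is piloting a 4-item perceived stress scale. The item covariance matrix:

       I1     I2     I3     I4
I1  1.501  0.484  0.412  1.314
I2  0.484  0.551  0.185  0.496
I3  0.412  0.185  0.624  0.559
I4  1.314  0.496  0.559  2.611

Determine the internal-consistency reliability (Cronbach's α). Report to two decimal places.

ΣVar(i) = 1.501 + 0.551 + 0.624 + 2.611 = 5.287
Sum of off-diagonal covariances = 3.450
Var(T) = 5.287 + 2 × 3.450 = 12.187
α = (k/(k−1))·(1 − ΣVar(i)/Var(T)) = (4/3)·(1 − 5.287/12.187) = 0.75

α = 0.75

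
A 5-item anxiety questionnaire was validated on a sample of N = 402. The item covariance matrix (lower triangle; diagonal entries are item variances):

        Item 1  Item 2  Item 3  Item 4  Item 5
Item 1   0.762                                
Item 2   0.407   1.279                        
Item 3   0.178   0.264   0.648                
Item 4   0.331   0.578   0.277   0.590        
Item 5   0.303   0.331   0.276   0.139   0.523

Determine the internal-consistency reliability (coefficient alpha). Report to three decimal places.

Σσᵢ² = 0.762 + 1.279 + 0.648 + 0.590 + 0.523 = 3.802
Sum of off-diagonal covariances = 3.084
Var(T) = 3.802 + 2 × 3.084 = 9.970
α = (k/(k−1))·(1 − Σσᵢ²/Var(T)) = (5/4)·(1 − 3.802/9.970) = 0.773

α = 0.773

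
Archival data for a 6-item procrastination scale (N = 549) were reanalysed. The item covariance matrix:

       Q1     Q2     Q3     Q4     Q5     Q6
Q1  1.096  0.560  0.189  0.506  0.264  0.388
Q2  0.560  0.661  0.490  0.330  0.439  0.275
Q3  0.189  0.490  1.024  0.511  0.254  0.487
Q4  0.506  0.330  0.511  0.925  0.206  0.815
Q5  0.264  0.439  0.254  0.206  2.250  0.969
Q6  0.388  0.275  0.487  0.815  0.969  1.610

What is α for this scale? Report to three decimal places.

sum of item variances = 1.096 + 0.661 + 1.024 + 0.925 + 2.250 + 1.610 = 7.566
Sum of off-diagonal covariances = 6.683
Var(T) = 7.566 + 2 × 6.683 = 20.932
α = (k/(k−1))·(1 − sum of item variances/Var(T)) = (6/5)·(1 − 7.566/20.932) = 0.766

α = 0.766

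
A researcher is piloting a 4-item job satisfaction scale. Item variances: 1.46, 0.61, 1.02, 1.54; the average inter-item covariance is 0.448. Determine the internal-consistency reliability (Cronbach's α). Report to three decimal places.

sum of item variances = 1.46 + 0.61 + 1.02 + 1.54 = 4.63
Sum of the 6 distinct covariances = 6 × 0.448 = 2.688
σ²_total = sum of item variances + 2·Σcov = 4.63 + 2 × 2.688 = 10.006
α = (4/3)·(1 − 4.63/10.006) = 0.716

α = 0.716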